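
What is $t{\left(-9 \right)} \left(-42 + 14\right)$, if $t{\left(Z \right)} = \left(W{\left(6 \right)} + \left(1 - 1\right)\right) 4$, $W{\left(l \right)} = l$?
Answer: $-672$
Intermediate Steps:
$t{\left(Z \right)} = 24$ ($t{\left(Z \right)} = \left(6 + \left(1 - 1\right)\right) 4 = \left(6 + 0\right) 4 = 6 \cdot 4 = 24$)
$t{\left(-9 \right)} \left(-42 + 14\right) = 24 \left(-42 + 14\right) = 24 \left(-28\right) = -672$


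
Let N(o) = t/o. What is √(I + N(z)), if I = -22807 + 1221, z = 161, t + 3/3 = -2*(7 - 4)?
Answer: I*√11419017/23 ≈ 146.92*I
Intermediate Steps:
t = -7 (t = -1 - 2*(7 - 4) = -1 - 2*3 = -1 - 6 = -7)
I = -21586
N(o) = -7/o
√(I + N(z)) = √(-21586 - 7/161) = √(-21586 - 7*1/161) = √(-21586 - 1/23) = √(-496479/23) = I*√11419017/23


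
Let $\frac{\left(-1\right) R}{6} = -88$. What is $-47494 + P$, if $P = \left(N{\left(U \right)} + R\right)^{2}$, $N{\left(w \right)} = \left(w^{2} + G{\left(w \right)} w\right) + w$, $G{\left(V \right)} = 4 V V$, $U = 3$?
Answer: $372410$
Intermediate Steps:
$R = 528$ ($R = \left(-6\right) \left(-88\right) = 528$)
$G{\left(V \right)} = 4 V^{2}$
$N{\left(w \right)} = w + w^{2} + 4 w^{3}$ ($N{\left(w \right)} = \left(w^{2} + 4 w^{2} w\right) + w = \left(w^{2} + 4 w^{3}\right) + w = w + w^{2} + 4 w^{3}$)
$P = 419904$ ($P = \left(3 \left(1 + 3 + 4 \cdot 3^{2}\right) + 528\right)^{2} = \left(3 \left(1 + 3 + 4 \cdot 9\right) + 528\right)^{2} = \left(3 \left(1 + 3 + 36\right) + 528\right)^{2} = \left(3 \cdot 40 + 528\right)^{2} = \left(120 + 528\right)^{2} = 648^{2} = 419904$)
$-47494 + P = -47494 + 419904 = 372410$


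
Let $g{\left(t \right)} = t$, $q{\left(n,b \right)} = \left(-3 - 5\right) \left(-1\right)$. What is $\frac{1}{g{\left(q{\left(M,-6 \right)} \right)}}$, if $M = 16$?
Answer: $\frac{1}{8} \approx 0.125$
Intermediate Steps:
$q{\left(n,b \right)} = 8$ ($q{\left(n,b \right)} = \left(-8\right) \left(-1\right) = 8$)
$\frac{1}{g{\left(q{\left(M,-6 \right)} \right)}} = \frac{1}{8}$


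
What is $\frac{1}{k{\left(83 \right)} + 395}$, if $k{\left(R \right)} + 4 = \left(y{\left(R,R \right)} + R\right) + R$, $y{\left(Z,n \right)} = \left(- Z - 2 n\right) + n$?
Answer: $\frac{1}{391} \approx 0.0025575$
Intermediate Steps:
$y{\left(Z,n \right)} = - Z - n$
$k{\left(R \right)} = -4$ ($k{\left(R \right)} = -4 + \left(\left(\left(- R - R\right) + R\right) + R\right) = -4 + \left(\left(- 2 R + R\right) + R\right) = -4 + \left(- R + R\right) = -4 + 0 = -4$)
$\frac{1}{k{\left(83 \right)} + 395} = \frac{1}{-4 + 395} = \frac{1}{391}$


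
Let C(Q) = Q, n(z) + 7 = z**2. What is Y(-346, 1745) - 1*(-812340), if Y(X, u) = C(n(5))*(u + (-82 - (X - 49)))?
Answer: 849384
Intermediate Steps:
n(z) = -7 + z**2
Y(X, u) = -594 - 18*X + 18*u (Y(X, u) = (-7 + 5**2)*(u + (-82 - (X - 49))) = (-7 + 25)*(u + (-82 - (-49 + X))) = 18*(u + (-82 + (49 - X))) = 18*(u + (-33 - X)) = 18*(-33 + u - X) = -594 - 18*X + 18*u)
Y(-346, 1745) - 1*(-812340) = (-594 - 18*(-346) + 18*1745) - 1*(-812340) = (-594 + 6228 + 31410) + 812340 = 37044 + 812340 = 849384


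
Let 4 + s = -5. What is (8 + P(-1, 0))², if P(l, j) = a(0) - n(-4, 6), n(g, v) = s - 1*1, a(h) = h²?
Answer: 324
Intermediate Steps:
s = -9 (s = -4 - 5 = -9)
n(g, v) = -10 (n(g, v) = -9 - 1*1 = -9 - 1 = -10)
P(l, j) = 10 (P(l, j) = 0² - 1*(-10) = 0 + 10 = 10)
(8 + P(-1, 0))² = (8 + 10)² = 18² = 324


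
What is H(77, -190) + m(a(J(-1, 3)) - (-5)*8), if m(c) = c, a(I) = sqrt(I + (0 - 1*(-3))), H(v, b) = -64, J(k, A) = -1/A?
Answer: -24 + 2*sqrt(6)/3 ≈ -22.367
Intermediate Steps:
a(I) = sqrt(3 + I) (a(I) = sqrt(I + (0 + 3)) = sqrt(I + 3) = sqrt(3 + I))
H(77, -190) + m(a(J(-1, 3)) - (-5)*8) = -64 + (sqrt(3 - 1/3) - (-5)*8) = -64 + (sqrt(3 - 1*1/3) - 1*(-40)) = -64 + (sqrt(3 - 1/3) + 40) = -64 + (sqrt(8/3) + 40) = -64 + (2*sqrt(6)/3 + 40) = -64 + (40 + 2*sqrt(6)/3) = -24 + 2*sqrt(6)/3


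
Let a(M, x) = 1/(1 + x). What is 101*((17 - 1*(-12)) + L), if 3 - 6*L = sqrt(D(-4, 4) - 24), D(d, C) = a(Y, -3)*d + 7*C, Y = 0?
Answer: 5959/2 - 101*sqrt(6)/6 ≈ 2938.3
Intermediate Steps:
D(d, C) = 7*C - d/2 (D(d, C) = d/(1 - 3) + 7*C = d/(-2) + 7*C = -d/2 + 7*C = 7*C - d/2)
L = 1/2 - sqrt(6)/6 (L = 1/2 - sqrt((7*4 - 1/2*(-4)) - 24)/6 = 1/2 - sqrt((28 + 2) - 24)/6 = 1/2 - sqrt(30 - 24)/6 = 1/2 - sqrt(6)/6 ≈ 0.091752)
101*((17 - 1*(-12)) + L) = 101*((17 - 1*(-12)) + (1/2 - sqrt(6)/6)) = 101*((17 + 12) + (1/2 - sqrt(6)/6)) = 101*(29 + (1/2 - sqrt(6)/6)) = 101*(59/2 - sqrt(6)/6) = 5959/2 - 101*sqrt(6)/6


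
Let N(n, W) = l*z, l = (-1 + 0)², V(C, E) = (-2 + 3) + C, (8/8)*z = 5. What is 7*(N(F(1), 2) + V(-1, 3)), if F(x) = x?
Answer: 35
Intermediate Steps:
z = 5
V(C, E) = 1 + C
l = 1 (l = (-1)² = 1)
N(n, W) = 5 (N(n, W) = 1*5 = 5)
7*(N(F(1), 2) + V(-1, 3)) = 7*(5 + (1 - 1)) = 7*(5 + 0) = 7*5 = 35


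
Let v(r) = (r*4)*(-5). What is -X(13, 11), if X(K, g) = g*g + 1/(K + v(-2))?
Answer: -6414/53 ≈ -121.02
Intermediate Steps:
v(r) = -20*r (v(r) = (4*r)*(-5) = -20*r)
X(K, g) = g² + 1/(40 + K) (X(K, g) = g*g + 1/(K - 20*(-2)) = g² + 1/(K + 40) = g² + 1/(40 + K))
-X(13, 11) = -(1 + 40*11² + 13*11²)/(40 + 13) = -(1 + 40*121 + 13*121)/53 = -(1 + 4840 + 1573)/53 = -6414/53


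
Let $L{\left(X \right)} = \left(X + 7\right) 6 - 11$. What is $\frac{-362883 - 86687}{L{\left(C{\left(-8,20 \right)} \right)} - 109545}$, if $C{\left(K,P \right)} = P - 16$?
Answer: $\frac{44957}{10949} \approx 4.106$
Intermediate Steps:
$C{\left(K,P \right)} = -16 + P$
$L{\left(X \right)} = 31 + 6 X$ ($L{\left(X \right)} = \left(7 + X\right) 6 - 11 = \left(42 + 6 X\right) - 11 = 31 + 6 X$)
$\frac{-362883 - 86687}{L{\left(C{\left(-8,20 \right)} \right)} - 109545} = \frac{-362883 - 86687}{\left(31 + 6 \left(-16 + 20\right)\right) - 109545} = - \frac{449570}{\left(31 + 6 \cdot 4\right) - 109545} = - \frac{449570}{\left(31 + 24\right) - 109545} = - \frac{449570}{55 - 109545} = - \frac{449570}{-109490} = \left(-449570\right) \left(- \frac{1}{109490}\right) = \frac{44957}{10949}$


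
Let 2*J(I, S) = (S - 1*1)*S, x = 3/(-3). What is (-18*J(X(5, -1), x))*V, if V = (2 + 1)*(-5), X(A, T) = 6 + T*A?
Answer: 270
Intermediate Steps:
X(A, T) = 6 + A*T
x = -1 (x = 3*(-⅓) = -1)
J(I, S) = S*(-1 + S)/2 (J(I, S) = ((S - 1*1)*S)/2 = ((S - 1)*S)/2 = ((-1 + S)*S)/2 = (S*(-1 + S))/2 = S*(-1 + S)/2)
V = -15 (V = 3*(-5) = -15)
(-18*J(X(5, -1), x))*V = -9*(-1)*(-1 - 1)*(-15) = -9*(-1)*(-2)*(-15) = -18*1*(-15) = -18*(-15) = 270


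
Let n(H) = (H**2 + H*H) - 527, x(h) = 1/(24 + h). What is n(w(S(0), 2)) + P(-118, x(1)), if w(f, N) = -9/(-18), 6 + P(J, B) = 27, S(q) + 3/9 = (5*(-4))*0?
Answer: -1011/2 ≈ -505.50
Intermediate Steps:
S(q) = -1/3 (S(q) = -1/3 + (5*(-4))*0 = -1/3 - 20*0 = -1/3 + 0 = -1/3)
P(J, B) = 21 (P(J, B) = -6 + 27 = 21)
w(f, N) = 1/2 (w(f, N) = -9*(-1/18) = 1/2)
n(H) = -527 + 2*H**2 (n(H) = (H**2 + H**2) - 527 = 2*H**2 - 527 = -527 + 2*H**2)
n(w(S(0), 2)) + P(-118, x(1)) = (-527 + 2*(1/2)**2) + 21 = (-527 + 2*(1/4)) + 21 = (-527 + 1/2) + 21 = -1053/2 + 21 = -1011/2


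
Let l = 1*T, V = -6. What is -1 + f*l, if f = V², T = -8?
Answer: -289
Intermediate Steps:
f = 36 (f = (-6)² = 36)
l = -8 (l = 1*(-8) = -8)
-1 + f*l = -1 + 36*(-8) = -1 - 288 = -289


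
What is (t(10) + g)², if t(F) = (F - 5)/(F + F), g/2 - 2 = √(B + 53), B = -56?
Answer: 97/16 + 17*I*√3 ≈ 6.0625 + 29.445*I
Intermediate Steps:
g = 4 + 2*I*√3 (g = 4 + 2*√(-56 + 53) = 4 + 2*√(-3) = 4 + 2*(I*√3) = 4 + 2*I*√3 ≈ 4.0 + 3.4641*I)
t(F) = (-5 + F)/(2*F) (t(F) = (-5 + F)/((2*F)) = (-5 + F)*(1/(2*F)) = (-5 + F)/(2*F))
(t(10) + g)² = ((½)*(-5 + 10)/10 + (4 + 2*I*√3))² = ((½)*(⅒)*5 + (4 + 2*I*√3))² = (¼ + (4 + 2*I*√3))² = (17/4 + 2*I*√3)²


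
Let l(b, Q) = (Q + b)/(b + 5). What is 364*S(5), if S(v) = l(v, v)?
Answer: 364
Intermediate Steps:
l(b, Q) = (Q + b)/(5 + b)
S(v) = 2*v/(5 + v) (S(v) = (v + v)/(5 + v) = (2*v)/(5 + v) = 2*v/(5 + v))
364*S(5) = 364*(2*5/(5 + 5)) = 364*(2*5/10) = 364*(2*5*(⅒)) = 364*1 = 364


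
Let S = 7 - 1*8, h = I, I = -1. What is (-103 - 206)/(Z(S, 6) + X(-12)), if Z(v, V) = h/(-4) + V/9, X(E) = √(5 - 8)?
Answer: -40788/553 + 44496*I*√3/553 ≈ -73.758 + 139.37*I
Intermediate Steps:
h = -1
X(E) = I*√3 (X(E) = √(-3) = I*√3)
S = -1 (S = 7 - 8 = -1)
Z(v, V) = ¼ + V/9 (Z(v, V) = -1/(-4) + V/9 = -1*(-¼) + V*(⅑) = ¼ + V/9)
(-103 - 206)/(Z(S, 6) + X(-12)) = (-103 - 206)/((¼ + (⅑)*6) + I*√3) = -309/((¼ + ⅔) + I*√3) = -309/(11/12 + I*√3)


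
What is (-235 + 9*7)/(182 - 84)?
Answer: -86/49 ≈ -1.7551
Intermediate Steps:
(-235 + 9*7)/(182 - 84) = (-235 + 63)/98 = -172*1/98 = -86/49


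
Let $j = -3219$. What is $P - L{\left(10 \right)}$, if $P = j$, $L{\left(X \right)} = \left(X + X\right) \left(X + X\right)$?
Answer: $-3619$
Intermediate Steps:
$L{\left(X \right)} = 4 X^{2}$ ($L{\left(X \right)} = 2 X 2 X = 4 X^{2}$)
$P = -3219$
$P - L{\left(10 \right)} = -3219 - 4 \cdot 10^{2} = -3219 - 4 \cdot 100 = -3219 - 400 = -3619$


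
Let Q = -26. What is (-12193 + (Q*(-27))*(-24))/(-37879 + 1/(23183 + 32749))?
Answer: 1624321212/2118648227 ≈ 0.76668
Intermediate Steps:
(-12193 + (Q*(-27))*(-24))/(-37879 + 1/(23183 + 32749)) = (-12193 - 26*(-27)*(-24))/(-37879 + 1/(23183 + 32749)) = (-12193 + 702*(-24))/(-37879 + 1/55932) = (-12193 - 16848)/(-37879 + 1/55932) = -29041/(-2118648227/55932) = -29041*(-55932/2118648227) = 1624321212/2118648227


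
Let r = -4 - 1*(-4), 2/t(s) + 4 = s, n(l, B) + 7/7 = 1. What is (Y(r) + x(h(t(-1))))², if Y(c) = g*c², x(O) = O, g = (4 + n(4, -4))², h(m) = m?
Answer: 4/25 ≈ 0.16000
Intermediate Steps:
n(l, B) = 0 (n(l, B) = -1 + 1 = 0)
t(s) = 2/(-4 + s)
g = 16 (g = (4 + 0)² = 4² = 16)
r = 0 (r = -4 + 4 = 0)
Y(c) = 16*c²
(Y(r) + x(h(t(-1))))² = (16*0² + 2/(-4 - 1))² = (16*0 + 2/(-5))² = (0 + 2*(-⅕))² = (0 - ⅖)² = (-⅖)² = 4/25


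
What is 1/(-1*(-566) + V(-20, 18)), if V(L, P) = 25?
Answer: 1/591 ≈ 0.0016920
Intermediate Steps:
1/(-1*(-566) + V(-20, 18)) = 1/(-1*(-566) + 25) = 1/(566 + 25) = 1/591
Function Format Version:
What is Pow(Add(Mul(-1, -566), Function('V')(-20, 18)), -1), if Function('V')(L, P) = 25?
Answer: Rational(1, 591) ≈ 0.0016920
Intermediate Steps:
Pow(Add(Mul(-1, -566), Function('V')(-20, 18)), -1) = Pow(Add(Mul(-1, -566), 25), -1) = Pow(Add(566, 25), -1) = Pow(591, -1) = Rational(1, 591)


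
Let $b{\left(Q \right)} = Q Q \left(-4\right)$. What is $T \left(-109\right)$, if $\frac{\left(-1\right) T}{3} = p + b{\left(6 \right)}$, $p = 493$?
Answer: $114123$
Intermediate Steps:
$b{\left(Q \right)} = - 4 Q^{2}$ ($b{\left(Q \right)} = Q^{2} \left(-4\right) = - 4 Q^{2}$)
$T = -1047$ ($T = - 3 \left(493 - 4 \cdot 6^{2}\right) = - 3 \left(493 - 144\right) = \left(-3\right) 349 = -1047$)
$T \left(-109\right) = \left(-1047\right) \left(-109\right) = 114123$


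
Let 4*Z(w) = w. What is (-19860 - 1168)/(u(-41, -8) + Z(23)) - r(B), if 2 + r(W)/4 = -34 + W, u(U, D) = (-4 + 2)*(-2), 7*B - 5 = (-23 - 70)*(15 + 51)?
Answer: 407276/273 ≈ 1491.9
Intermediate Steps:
B = -6133/7 (B = 5/7 + ((-23 - 70)*(15 + 51))/7 = 5/7 + (-93*66)/7 = 5/7 + (⅐)*(-6138) = 5/7 - 6138/7 = -6133/7 ≈ -876.14)
u(U, D) = 4 (u(U, D) = -2*(-2) = 4)
Z(w) = w/4
r(W) = -144 + 4*W (r(W) = -8 + 4*(-34 + W) = -8 + (-136 + 4*W) = -144 + 4*W)
(-19860 - 1168)/(u(-41, -8) + Z(23)) - r(B) = (-19860 - 1168)/(4 + (¼)*23) - (-144 + 4*(-6133/7)) = -21028/(4 + 23/4) - (-144 - 24532/7) = -21028/39/4 - 1*(-25540/7) = -21028*4/39 + 25540/7 = -84112/39 + 25540/7 = 407276/273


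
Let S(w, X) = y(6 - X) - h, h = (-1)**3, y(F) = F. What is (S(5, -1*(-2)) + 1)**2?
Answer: 36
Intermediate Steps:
h = -1
S(w, X) = 7 - X (S(w, X) = (6 - X) - 1*(-1) = (6 - X) + 1 = 7 - X)
(S(5, -1*(-2)) + 1)**2 = ((7 - (-1)*(-2)) + 1)**2 = ((7 - 1*2) + 1)**2 = ((7 - 2) + 1)**2 = (5 + 1)**2 = 6**2 = 36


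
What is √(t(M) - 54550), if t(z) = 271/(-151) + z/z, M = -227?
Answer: I*√1243812670/151 ≈ 233.56*I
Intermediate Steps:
t(z) = -120/151 (t(z) = 271*(-1/151) + 1 = -271/151 + 1 = -120/151)
√(t(M) - 54550) = √(-120/151 - 54550) = √(-8237170/151) = I*√1243812670/151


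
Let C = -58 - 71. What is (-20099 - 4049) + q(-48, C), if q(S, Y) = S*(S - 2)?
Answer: -21748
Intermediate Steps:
C = -129
q(S, Y) = S*(-2 + S)
(-20099 - 4049) + q(-48, C) = (-20099 - 4049) - 48*(-2 - 48) = -24148 - 48*(-50) = -24148 + 2400 = -21748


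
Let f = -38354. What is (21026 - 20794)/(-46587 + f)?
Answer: -8/2929 ≈ -0.0027313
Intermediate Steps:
(21026 - 20794)/(-46587 + f) = (21026 - 20794)/(-46587 - 38354) = 232/(-84941) = 232*(-1/84941) = -8/2929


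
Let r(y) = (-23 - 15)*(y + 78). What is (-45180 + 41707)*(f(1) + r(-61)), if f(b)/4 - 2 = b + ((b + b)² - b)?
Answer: 2160206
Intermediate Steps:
r(y) = -2964 - 38*y (r(y) = -38*(78 + y) = -2964 - 38*y)
f(b) = 8 + 16*b² (f(b) = 8 + 4*(b + ((b + b)² - b)) = 8 + 4*(b + ((2*b)² - b)) = 8 + 4*(b + (4*b² - b)) = 8 + 4*(b + (-b + 4*b²)) = 8 + 4*(4*b²) = 8 + 16*b²)
(-45180 + 41707)*(f(1) + r(-61)) = (-45180 + 41707)*((8 + 16*1²) + (-2964 - 38*(-61))) = -3473*((8 + 16*1) + (-2964 + 2318)) = -3473*((8 + 16) - 646) = -3473*(24 - 646) = -3473*(-622) = 2160206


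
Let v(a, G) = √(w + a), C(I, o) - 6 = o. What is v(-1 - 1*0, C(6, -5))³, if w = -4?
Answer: -5*I*√5 ≈ -11.18*I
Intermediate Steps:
C(I, o) = 6 + o
v(a, G) = √(-4 + a)
v(-1 - 1*0, C(6, -5))³ = (√(-4 + (-1 - 1*0)))³ = (√(-4 + (-1 + 0)))³ = (√(-4 - 1))³ = (√(-5))³ = (I*√5)³ = -5*I*√5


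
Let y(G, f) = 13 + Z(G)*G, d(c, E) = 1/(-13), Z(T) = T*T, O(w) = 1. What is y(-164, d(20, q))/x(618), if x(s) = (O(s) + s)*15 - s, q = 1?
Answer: -4410931/8667 ≈ -508.93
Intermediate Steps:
Z(T) = T²
x(s) = 15 + 14*s (x(s) = (1 + s)*15 - s = (15 + 15*s) - s = 15 + 14*s)
d(c, E) = -1/13
y(G, f) = 13 + G³ (y(G, f) = 13 + G²*G = 13 + G³)
y(-164, d(20, q))/x(618) = (13 + (-164)³)/(15 + 14*618) = (13 - 4410944)/(15 + 8652) = -4410931/8667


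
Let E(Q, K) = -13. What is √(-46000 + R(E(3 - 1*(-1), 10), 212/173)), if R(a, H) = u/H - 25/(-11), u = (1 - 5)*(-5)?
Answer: 2*I*√3907143570/583 ≈ 214.43*I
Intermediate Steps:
u = 20 (u = -4*(-5) = 20)
R(a, H) = 25/11 + 20/H (R(a, H) = 20/H - 25/(-11) = 20/H - 25*(-1/11) = 20/H + 25/11 = 25/11 + 20/H)
√(-46000 + R(E(3 - 1*(-1), 10), 212/173)) = √(-46000 + (25/11 + 20/((212/173)))) = √(-46000 + (25/11 + 20/((212*(1/173))))) = √(-46000 + (25/11 + 20/(212/173))) = √(-46000 + (25/11 + 20*(173/212))) = √(-46000 + (25/11 + 865/53)) = √(-46000 + 10840/583) = √(-26807160/583) = 2*I*√3907143570/583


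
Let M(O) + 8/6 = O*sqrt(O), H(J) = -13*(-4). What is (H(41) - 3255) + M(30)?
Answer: -9613/3 + 30*sqrt(30) ≈ -3040.0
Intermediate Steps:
H(J) = 52
M(O) = -4/3 + O**(3/2) (M(O) = -4/3 + O*sqrt(O) = -4/3 + O**(3/2))
(H(41) - 3255) + M(30) = (52 - 3255) + (-4/3 + 30**(3/2)) = -3203 + (-4/3 + 30*sqrt(30)) = -9613/3 + 30*sqrt(30)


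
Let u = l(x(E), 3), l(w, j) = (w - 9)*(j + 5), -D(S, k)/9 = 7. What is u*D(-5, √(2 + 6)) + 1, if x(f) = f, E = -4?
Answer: 6553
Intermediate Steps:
D(S, k) = -63 (D(S, k) = -9*7 = -63)
l(w, j) = (-9 + w)*(5 + j)
u = -104 (u = -45 - 9*3 + 5*(-4) + 3*(-4) = -45 - 27 - 20 - 12 = -104)
u*D(-5, √(2 + 6)) + 1 = -104*(-63) + 1 = 6552 + 1 = 6553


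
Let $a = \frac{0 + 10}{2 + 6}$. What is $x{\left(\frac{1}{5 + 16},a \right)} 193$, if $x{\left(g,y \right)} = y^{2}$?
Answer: $\frac{4825}{16} \approx 301.56$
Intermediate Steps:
$a = \frac{5}{4}$ ($a = \frac{10}{8} = 10 \cdot \frac{1}{8} = \frac{5}{4} \approx 1.25$)
$x{\left(\frac{1}{5 + 16},a \right)} 193 = \left(\frac{5}{4}\right)^{2} \cdot 193 = \frac{25}{16} \cdot 193 = \frac{4825}{16}$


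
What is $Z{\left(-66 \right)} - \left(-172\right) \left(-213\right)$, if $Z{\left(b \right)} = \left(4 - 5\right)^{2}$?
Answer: $-36635$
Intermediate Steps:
$Z{\left(b \right)} = 1$ ($Z{\left(b \right)} = \left(-1\right)^{2} = 1$)
$Z{\left(-66 \right)} - \left(-172\right) \left(-213\right) = 1 - \left(-172\right) \left(-213\right) = 1 - 36636 = -36635$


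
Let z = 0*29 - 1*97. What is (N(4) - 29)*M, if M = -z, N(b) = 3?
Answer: -2522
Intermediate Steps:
z = -97 (z = 0 - 97 = -97)
M = 97 (M = -1*(-97) = 97)
(N(4) - 29)*M = (3 - 29)*97 = -26*97 = -2522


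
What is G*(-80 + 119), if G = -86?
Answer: -3354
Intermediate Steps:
G*(-80 + 119) = -86*(-80 + 119) = -86*39 = -3354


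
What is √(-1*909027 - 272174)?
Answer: I*√1181201 ≈ 1086.8*I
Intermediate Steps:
√(-1*909027 - 272174) = √(-909027 - 272174) = √(-1181201) = I*√1181201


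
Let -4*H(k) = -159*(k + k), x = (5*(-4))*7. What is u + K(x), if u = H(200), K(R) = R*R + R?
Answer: 35360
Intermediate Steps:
x = -140 (x = -20*7 = -140)
K(R) = R + R**2 (K(R) = R**2 + R = R + R**2)
H(k) = 159*k/2 (H(k) = -(-159)*(k + k)/4 = -(-159)*2*k/4 = -(-159)*k/2 = 159*k/2)
u = 15900 (u = (159/2)*200 = 15900)
u + K(x) = 15900 - 140*(1 - 140) = 15900 - 140*(-139) = 15900 + 19460 = 35360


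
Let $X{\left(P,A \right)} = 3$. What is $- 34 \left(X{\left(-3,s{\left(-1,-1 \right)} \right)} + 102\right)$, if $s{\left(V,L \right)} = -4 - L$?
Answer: $-3570$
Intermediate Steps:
$- 34 \left(X{\left(-3,s{\left(-1,-1 \right)} \right)} + 102\right) = - 34 \left(3 + 102\right) = \left(-34\right) 105 = -3570$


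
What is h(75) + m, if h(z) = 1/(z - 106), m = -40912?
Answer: -1268273/31 ≈ -40912.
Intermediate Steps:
h(z) = 1/(-106 + z)
h(75) + m = 1/(-106 + 75) - 40912 = 1/(-31) - 40912 = -1/31 - 40912 = -1268273/31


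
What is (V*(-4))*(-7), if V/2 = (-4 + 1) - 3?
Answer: -336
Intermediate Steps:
V = -12 (V = 2*((-4 + 1) - 3) = 2*(-3 - 3) = 2*(-6) = -12)
(V*(-4))*(-7) = -12*(-4)*(-7) = 48*(-7) = -336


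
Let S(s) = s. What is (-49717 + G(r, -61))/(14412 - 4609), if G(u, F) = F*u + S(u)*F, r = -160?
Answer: -30197/9803 ≈ -3.0804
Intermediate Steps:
G(u, F) = 2*F*u (G(u, F) = F*u + u*F = F*u + F*u = 2*F*u)
(-49717 + G(r, -61))/(14412 - 4609) = (-49717 + 2*(-61)*(-160))/(14412 - 4609) = (-49717 + 19520)/9803 = -30197*1/9803 = -30197/9803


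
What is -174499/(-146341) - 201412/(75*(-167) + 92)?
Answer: 2434183043/139958281 ≈ 17.392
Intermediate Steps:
-174499/(-146341) - 201412/(75*(-167) + 92) = -174499*(-1/146341) - 201412/(-12525 + 92) = 13423/11257 - 201412/(-12433) = 13423/11257 - 201412*(-1/12433) = 13423/11257 + 201412/12433 = 2434183043/139958281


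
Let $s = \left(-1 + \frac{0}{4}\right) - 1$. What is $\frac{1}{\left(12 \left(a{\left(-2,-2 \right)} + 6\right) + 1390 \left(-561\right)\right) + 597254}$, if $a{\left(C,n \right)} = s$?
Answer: $- \frac{1}{182488} \approx -5.4798 \cdot 10^{-6}$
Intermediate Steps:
$s = -2$ ($s = \left(-1 + 0 \cdot \frac{1}{4}\right) - 1 = \left(-1 + 0\right) - 1 = -1 - 1 = -2$)
$a{\left(C,n \right)} = -2$
$\frac{1}{\left(12 \left(a{\left(-2,-2 \right)} + 6\right) + 1390 \left(-561\right)\right) + 597254} = \frac{1}{\left(12 \left(-2 + 6\right) + 1390 \left(-561\right)\right) + 597254} = \frac{1}{\left(12 \cdot 4 - 779790\right) + 597254} = \frac{1}{\left(48 - 779790\right) + 597254} = \frac{1}{-779742 + 597254} = \frac{1}{-182488} = - \frac{1}{182488}$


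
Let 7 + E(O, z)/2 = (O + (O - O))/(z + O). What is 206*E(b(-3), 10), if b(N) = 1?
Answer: -31312/11 ≈ -2846.5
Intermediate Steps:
E(O, z) = -14 + 2*O/(O + z) (E(O, z) = -14 + 2*((O + (O - O))/(z + O)) = -14 + 2*((O + 0)/(O + z)) = -14 + 2*(O/(O + z)) = -14 + 2*O/(O + z))
206*E(b(-3), 10) = 206*(2*(-7*10 - 6*1)/(1 + 10)) = 206*(2*(-70 - 6)/11) = 206*(2*(1/11)*(-76)) = 206*(-152/11) = -31312/11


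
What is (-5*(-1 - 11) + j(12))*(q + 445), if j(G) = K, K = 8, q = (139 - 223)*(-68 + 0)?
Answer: 418676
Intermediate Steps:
q = 5712 (q = -84*(-68) = 5712)
j(G) = 8
(-5*(-1 - 11) + j(12))*(q + 445) = (-5*(-1 - 11) + 8)*(5712 + 445) = (-5*(-12) + 8)*6157 = (60 + 8)*6157 = 68*6157 = 418676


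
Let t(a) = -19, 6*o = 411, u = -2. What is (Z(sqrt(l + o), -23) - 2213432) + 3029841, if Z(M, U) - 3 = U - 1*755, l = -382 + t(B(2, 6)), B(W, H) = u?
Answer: 815634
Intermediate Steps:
o = 137/2 (o = (1/6)*411 = 137/2 ≈ 68.500)
B(W, H) = -2
l = -401 (l = -382 - 19 = -401)
Z(M, U) = -752 + U (Z(M, U) = 3 + (U - 1*755) = 3 + (U - 755) = 3 + (-755 + U) = -752 + U)
(Z(sqrt(l + o), -23) - 2213432) + 3029841 = ((-752 - 23) - 2213432) + 3029841 = (-775 - 2213432) + 3029841 = -2214207 + 3029841 = 815634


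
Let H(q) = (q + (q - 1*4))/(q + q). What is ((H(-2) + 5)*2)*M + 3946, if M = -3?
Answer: 3904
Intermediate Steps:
H(q) = (-4 + 2*q)/(2*q) (H(q) = (q + (q - 4))/((2*q)) = (q + (-4 + q))*(1/(2*q)) = (-4 + 2*q)*(1/(2*q)) = (-4 + 2*q)/(2*q))
((H(-2) + 5)*2)*M + 3946 = (((-2 - 2)/(-2) + 5)*2)*(-3) + 3946 = ((-½*(-4) + 5)*2)*(-3) + 3946 = ((2 + 5)*2)*(-3) + 3946 = (7*2)*(-3) + 3946 = 14*(-3) + 3946 = -42 + 3946 = 3904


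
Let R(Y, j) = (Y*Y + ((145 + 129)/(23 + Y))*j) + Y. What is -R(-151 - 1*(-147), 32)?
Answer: -8996/19 ≈ -473.47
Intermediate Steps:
R(Y, j) = Y + Y**2 + 274*j/(23 + Y) (R(Y, j) = (Y**2 + (274/(23 + Y))*j) + Y = (Y**2 + 274*j/(23 + Y)) + Y = Y + Y**2 + 274*j/(23 + Y))
-R(-151 - 1*(-147), 32) = -((-151 - 1*(-147))**3 + 23*(-151 - 1*(-147)) + 24*(-151 - 1*(-147))**2 + 274*32)/(23 + (-151 - 1*(-147))) = -((-151 + 147)**3 + 23*(-151 + 147) + 24*(-151 + 147)**2 + 8768)/(23 + (-151 + 147)) = -((-4)**3 + 23*(-4) + 24*(-4)**2 + 8768)/(23 - 4) = -(-64 - 92 + 24*16 + 8768)/19 = -(-64 - 92 + 384 + 8768)/19 = -8996/19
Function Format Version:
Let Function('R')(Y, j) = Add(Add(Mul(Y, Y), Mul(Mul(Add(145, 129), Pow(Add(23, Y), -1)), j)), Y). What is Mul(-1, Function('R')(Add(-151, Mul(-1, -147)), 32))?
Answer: Rational(-8996, 19) ≈ -473.47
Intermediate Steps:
Function('R')(Y, j) = Add(Y, Pow(Y, 2), Mul(274, j, Pow(Add(23, Y), -1))) (Function('R')(Y, j) = Add(Add(Pow(Y, 2), Mul(Mul(274, Pow(Add(23, Y), -1)), j)), Y) = Add(Add(Pow(Y, 2), Mul(274, j, Pow(Add(23, Y), -1))), Y) = Add(Y, Pow(Y, 2), Mul(274, j, Pow(Add(23, Y), -1))))
Mul(-1, Function('R')(Add(-151, Mul(-1, -147)), 32)) = Mul(-1, Mul(Pow(Add(23, Add(-151, Mul(-1, -147))), -1), Add(Pow(Add(-151, Mul(-1, -147)), 3), Mul(23, Add(-151, Mul(-1, -147))), Mul(24, Pow(Add(-151, Mul(-1, -147)), 2)), Mul(274, 32)))) = Mul(-1, Mul(Pow(Add(23, Add(-151, 147)), -1), Add(Pow(Add(-151, 147), 3), Mul(23, Add(-151, 147)), Mul(24, Pow(Add(-151, 147), 2)), 8768))) = Mul(-1, Mul(Pow(Add(23, -4), -1), Add(Pow(-4, 3), Mul(23, -4), Mul(24, Pow(-4, 2)), 8768))) = Mul(-1, Mul(Pow(19, -1), Add(-64, -92, Mul(24, 16), 8768))) = Mul(-1, Mul(Rational(1, 19), Add(-64, -92, 384, 8768))) = Mul(-1, Mul(Rational(1, 19), 8996)) = Mul(-1, Rational(8996, 19)) = Rational(-8996, 19)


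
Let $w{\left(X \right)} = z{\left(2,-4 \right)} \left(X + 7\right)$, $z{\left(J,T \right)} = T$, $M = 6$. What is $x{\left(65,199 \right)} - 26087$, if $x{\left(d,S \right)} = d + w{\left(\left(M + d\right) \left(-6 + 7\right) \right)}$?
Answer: $-26334$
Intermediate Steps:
$w{\left(X \right)} = -28 - 4 X$ ($w{\left(X \right)} = - 4 \left(X + 7\right) = - 4 \left(7 + X\right) = -28 - 4 X$)
$x{\left(d,S \right)} = -52 - 3 d$ ($x{\left(d,S \right)} = d - \left(28 + 4 \left(6 + d\right) \left(-6 + 7\right)\right) = d - \left(28 + 4 \left(6 + d\right) 1\right) = d - \left(28 + 4 \left(6 + d\right)\right) = d - \left(52 + 4 d\right) = -52 - 3 d$)
$x{\left(65,199 \right)} - 26087 = \left(-52 - 195\right) - 26087 = -247 - 26087 = -26334$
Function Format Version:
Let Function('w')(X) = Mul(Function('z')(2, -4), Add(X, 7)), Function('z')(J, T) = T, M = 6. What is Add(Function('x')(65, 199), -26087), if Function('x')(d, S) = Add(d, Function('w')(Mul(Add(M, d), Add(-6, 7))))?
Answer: -26334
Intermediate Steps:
Function('w')(X) = Add(-28, Mul(-4, X)) (Function('w')(X) = Mul(-4, Add(X, 7)) = Mul(-4, Add(7, X)) = Add(-28, Mul(-4, X)))
Function('x')(d, S) = Add(-52, Mul(-3, d)) (Function('x')(d, S) = Add(d, Add(-28, Mul(-4, Mul(Add(6, d), Add(-6, 7))))) = Add(d, Add(-28, Mul(-4, Mul(Add(6, d), 1)))) = Add(d, Add(-28, Mul(-4, Add(6, d)))) = Add(d, Add(-28, Add(-24, Mul(-4, d)))) = Add(d, Add(-52, Mul(-4, d))) = Add(-52, Mul(-3, d)))
Add(Function('x')(65, 199), -26087) = Add(Add(-52, Mul(-3, 65)), -26087) = Add(Add(-52, -195), -26087) = Add(-247, -26087) = -26334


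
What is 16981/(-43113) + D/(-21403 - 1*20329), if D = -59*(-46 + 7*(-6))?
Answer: -233123447/449797929 ≈ -0.51828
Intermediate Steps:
D = 5192 (D = -59*(-46 - 42) = -59*(-88) = 5192)
16981/(-43113) + D/(-21403 - 1*20329) = 16981/(-43113) + 5192/(-21403 - 1*20329) = 16981*(-1/43113) + 5192/(-21403 - 20329) = -16981/43113 + 5192/(-41732) = -16981/43113 + 5192*(-1/41732) = -16981/43113 - 1298/10433 = -233123447/449797929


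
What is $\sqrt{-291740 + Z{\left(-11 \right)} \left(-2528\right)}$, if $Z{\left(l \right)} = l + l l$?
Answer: $2 i \sqrt{142455} \approx 754.86 i$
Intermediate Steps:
$Z{\left(l \right)} = l + l^{2}$
$\sqrt{-291740 + Z{\left(-11 \right)} \left(-2528\right)} = \sqrt{-291740 + - 11 \left(1 - 11\right) \left(-2528\right)} = \sqrt{-291740 + \left(-11\right) \left(-10\right) \left(-2528\right)} = \sqrt{-291740 + 110 \left(-2528\right)} = \sqrt{-291740 - 278080} = \sqrt{-569820} = 2 i \sqrt{142455}$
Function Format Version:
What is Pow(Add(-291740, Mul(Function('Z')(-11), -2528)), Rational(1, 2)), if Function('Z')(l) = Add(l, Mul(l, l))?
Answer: Mul(2, I, Pow(142455, Rational(1, 2))) ≈ Mul(754.86, I)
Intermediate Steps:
Function('Z')(l) = Add(l, Pow(l, 2))
Pow(Add(-291740, Mul(Function('Z')(-11), -2528)), Rational(1, 2)) = Pow(Add(-291740, Mul(Mul(-11, Add(1, -11)), -2528)), Rational(1, 2)) = Pow(Add(-291740, Mul(Mul(-11, -10), -2528)), Rational(1, 2)) = Pow(Add(-291740, Mul(110, -2528)), Rational(1, 2)) = Pow(Add(-291740, -278080), Rational(1, 2)) = Pow(-569820, Rational(1, 2)) = Mul(2, I, Pow(142455, Rational(1, 2)))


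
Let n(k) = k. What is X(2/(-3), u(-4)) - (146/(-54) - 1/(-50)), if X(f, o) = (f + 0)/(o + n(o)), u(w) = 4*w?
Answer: 29209/10800 ≈ 2.7045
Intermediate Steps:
X(f, o) = f/(2*o) (X(f, o) = (f + 0)/(o + o) = f/((2*o)) = f*(1/(2*o)) = f/(2*o))
X(2/(-3), u(-4)) - (146/(-54) - 1/(-50)) = (2/(-3))/(2*((4*(-4)))) - (146/(-54) - 1/(-50)) = (½)*(2*(-⅓))/(-16) - (146*(-1/54) - 1*(-1/50)) = (½)*(-⅔)*(-1/16) - (-73/27 + 1/50) = 1/48 - 1*(-3623/1350) = 1/48 + 3623/1350 = 29209/10800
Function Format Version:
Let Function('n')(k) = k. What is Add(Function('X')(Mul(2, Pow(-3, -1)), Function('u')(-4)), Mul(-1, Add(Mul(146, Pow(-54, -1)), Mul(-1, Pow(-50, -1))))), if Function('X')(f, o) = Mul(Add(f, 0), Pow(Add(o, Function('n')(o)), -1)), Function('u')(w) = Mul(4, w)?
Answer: Rational(29209, 10800) ≈ 2.7045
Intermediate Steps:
Function('X')(f, o) = Mul(Rational(1, 2), f, Pow(o, -1)) (Function('X')(f, o) = Mul(Add(f, 0), Pow(Add(o, o), -1)) = Mul(f, Pow(Mul(2, o), -1)) = Mul(f, Mul(Rational(1, 2), Pow(o, -1))) = Mul(Rational(1, 2), f, Pow(o, -1)))
Add(Function('X')(Mul(2, Pow(-3, -1)), Function('u')(-4)), Mul(-1, Add(Mul(146, Pow(-54, -1)), Mul(-1, Pow(-50, -1))))) = Add(Mul(Rational(1, 2), Mul(2, Pow(-3, -1)), Pow(Mul(4, -4), -1)), Mul(-1, Add(Mul(146, Pow(-54, -1)), Mul(-1, Pow(-50, -1))))) = Add(Mul(Rational(1, 2), Mul(2, Rational(-1, 3)), Pow(-16, -1)), Mul(-1, Add(Mul(146, Rational(-1, 54)), Mul(-1, Rational(-1, 50))))) = Add(Mul(Rational(1, 2), Rational(-2, 3), Rational(-1, 16)), Mul(-1, Add(Rational(-73, 27), Rational(1, 50)))) = Add(Rational(1, 48), Mul(-1, Rational(-3623, 1350))) = Add(Rational(1, 48), Rational(3623, 1350)) = Rational(29209, 10800)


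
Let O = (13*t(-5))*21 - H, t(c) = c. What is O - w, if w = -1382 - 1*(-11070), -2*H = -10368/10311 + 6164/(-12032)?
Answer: -228558484641/20676992 ≈ -11054.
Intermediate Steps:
H = 15692065/20676992 (H = -(-10368/10311 + 6164/(-12032))/2 = -(-10368*1/10311 + 6164*(-1/12032))/2 = -(-3456/3437 - 1541/3008)/2 = -½*(-15692065/10338496) = 15692065/20676992 ≈ 0.75891)
w = 9688 (w = -1382 + 11070 = 9688)
O = -28239786145/20676992 (O = (13*(-5))*21 - 1*15692065/20676992 = -65*21 - 15692065/20676992 = -1365 - 15692065/20676992 = -28239786145/20676992 ≈ -1365.8)
O - w = -28239786145/20676992 - 1*9688 = -28239786145/20676992 - 9688 = -228558484641/20676992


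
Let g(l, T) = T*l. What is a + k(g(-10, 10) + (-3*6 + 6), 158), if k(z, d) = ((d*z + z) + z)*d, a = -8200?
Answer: -2839560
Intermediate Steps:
k(z, d) = d*(2*z + d*z) (k(z, d) = ((z + d*z) + z)*d = (2*z + d*z)*d = d*(2*z + d*z))
a + k(g(-10, 10) + (-3*6 + 6), 158) = -8200 + 158*(10*(-10) + (-3*6 + 6))*(2 + 158) = -8200 + 158*(-100 + (-18 + 6))*160 = -8200 + 158*(-100 - 12)*160 = -8200 + 158*(-112)*160 = -8200 - 2831360 = -2839560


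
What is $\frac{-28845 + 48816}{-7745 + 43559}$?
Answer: $\frac{6657}{11938} \approx 0.55763$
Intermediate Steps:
$\frac{-28845 + 48816}{-7745 + 43559} = \frac{19971}{35814} = 19971 \cdot \frac{1}{35814} = \frac{6657}{11938}$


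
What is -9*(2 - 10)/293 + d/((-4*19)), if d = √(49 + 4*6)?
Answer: 72/293 - √73/76 ≈ 0.13331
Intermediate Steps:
d = √73 (d = √(49 + 24) = √73 ≈ 8.5440)
-9*(2 - 10)/293 + d/((-4*19)) = -9*(2 - 10)/293 + √73/((-4*19)) = -9*(-8)*(1/293) + √73/(-76) = 72*(1/293) + √73*(-1/76) = 72/293 - √73/76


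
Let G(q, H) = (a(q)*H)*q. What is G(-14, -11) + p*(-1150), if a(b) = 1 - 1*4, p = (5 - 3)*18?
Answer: -41862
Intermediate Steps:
p = 36 (p = 2*18 = 36)
a(b) = -3 (a(b) = 1 - 4 = -3)
G(q, H) = -3*H*q (G(q, H) = (-3*H)*q = -3*H*q)
G(-14, -11) + p*(-1150) = -3*(-11)*(-14) + 36*(-1150) = -462 - 41400 = -41862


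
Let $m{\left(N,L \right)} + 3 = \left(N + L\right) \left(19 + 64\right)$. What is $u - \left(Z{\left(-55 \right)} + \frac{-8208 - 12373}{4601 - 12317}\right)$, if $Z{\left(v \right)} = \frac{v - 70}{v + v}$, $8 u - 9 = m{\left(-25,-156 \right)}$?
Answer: $- \frac{319291405}{169752} \approx -1880.9$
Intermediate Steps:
$m{\left(N,L \right)} = -3 + 83 L + 83 N$ ($m{\left(N,L \right)} = -3 + \left(N + L\right) \left(19 + 64\right) = -3 + \left(L + N\right) 83 = -3 + \left(83 L + 83 N\right) = -3 + 83 L + 83 N$)
$u = - \frac{15017}{8}$ ($u = \frac{9}{8} + \frac{-3 + 83 \left(-156\right) + 83 \left(-25\right)}{8} = \frac{9}{8} + \frac{-3 - 12948 - 2075}{8} = \frac{9}{8} + \frac{1}{8} \left(-15026\right) = \frac{9}{8} - \frac{7513}{4} = - \frac{15017}{8} \approx -1877.1$)
$Z{\left(v \right)} = \frac{-70 + v}{2 v}$
$u - \left(Z{\left(-55 \right)} + \frac{-8208 - 12373}{4601 - 12317}\right) = - \frac{15017}{8} - \left(\frac{-70 - 55}{2 \left(-55\right)} + \frac{-8208 - 12373}{4601 - 12317}\right) = - \frac{15017}{8} - \left(\frac{1}{2} \left(- \frac{1}{55}\right) \left(-125\right) - \frac{20581}{-7716}\right) = - \frac{15017}{8} - \left(\frac{25}{22} - - \frac{20581}{7716}\right) = - \frac{15017}{8} - \left(\frac{25}{22} + \frac{20581}{7716}\right) = - \frac{15017}{8} - \frac{322841}{84876} = - \frac{319291405}{169752}$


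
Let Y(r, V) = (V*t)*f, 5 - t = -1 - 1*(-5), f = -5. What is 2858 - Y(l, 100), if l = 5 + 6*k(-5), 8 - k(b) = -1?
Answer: 3358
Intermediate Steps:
k(b) = 9 (k(b) = 8 - 1*(-1) = 8 + 1 = 9)
t = 1 (t = 5 - (-1 - 1*(-5)) = 5 - (-1 + 5) = 5 - 1*4 = 5 - 4 = 1)
l = 59 (l = 5 + 6*9 = 5 + 54 = 59)
Y(r, V) = -5*V (Y(r, V) = (V*1)*(-5) = V*(-5) = -5*V)
2858 - Y(l, 100) = 2858 - (-5)*100 = 2858 - 1*(-500) = 2858 + 500 = 3358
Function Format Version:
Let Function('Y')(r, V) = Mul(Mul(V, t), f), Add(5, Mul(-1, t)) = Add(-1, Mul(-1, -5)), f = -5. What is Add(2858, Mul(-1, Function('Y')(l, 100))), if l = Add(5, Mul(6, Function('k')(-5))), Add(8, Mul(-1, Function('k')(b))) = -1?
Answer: 3358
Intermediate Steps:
Function('k')(b) = 9 (Function('k')(b) = Add(8, Mul(-1, -1)) = Add(8, 1) = 9)
t = 1 (t = Add(5, Mul(-1, Add(-1, Mul(-1, -5)))) = Add(5, Mul(-1, Add(-1, 5))) = Add(5, Mul(-1, 4)) = Add(5, -4) = 1)
l = 59 (l = Add(5, Mul(6, 9)) = Add(5, 54) = 59)
Function('Y')(r, V) = Mul(-5, V) (Function('Y')(r, V) = Mul(Mul(V, 1), -5) = Mul(V, -5) = Mul(-5, V))
Add(2858, Mul(-1, Function('Y')(l, 100))) = Add(2858, Mul(-1, Mul(-5, 100))) = Add(2858, Mul(-1, -500)) = Add(2858, 500) = 3358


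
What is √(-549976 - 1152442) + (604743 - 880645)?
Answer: -275902 + I*√1702418 ≈ -2.759e+5 + 1304.8*I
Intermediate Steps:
√(-549976 - 1152442) + (604743 - 880645) = √(-1702418) - 275902 = I*√1702418 - 275902 = -275902 + I*√1702418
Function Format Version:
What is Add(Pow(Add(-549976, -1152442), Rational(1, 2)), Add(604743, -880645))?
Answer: Add(-275902, Mul(I, Pow(1702418, Rational(1, 2)))) ≈ Add(-2.7590e+5, Mul(1304.8, I))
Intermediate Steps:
Add(Pow(Add(-549976, -1152442), Rational(1, 2)), Add(604743, -880645)) = Add(Pow(-1702418, Rational(1, 2)), -275902) = Add(Mul(I, Pow(1702418, Rational(1, 2))), -275902) = Add(-275902, Mul(I, Pow(1702418, Rational(1, 2))))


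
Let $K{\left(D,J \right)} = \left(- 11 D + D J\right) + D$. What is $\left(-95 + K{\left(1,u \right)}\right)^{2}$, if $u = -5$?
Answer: $12100$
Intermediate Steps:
$K{\left(D,J \right)} = - 10 D + D J$
$\left(-95 + K{\left(1,u \right)}\right)^{2} = \left(-95 + 1 \left(-10 - 5\right)\right)^{2} = \left(-95 + 1 \left(-15\right)\right)^{2} = \left(-95 - 15\right)^{2} = \left(-110\right)^{2} = 12100$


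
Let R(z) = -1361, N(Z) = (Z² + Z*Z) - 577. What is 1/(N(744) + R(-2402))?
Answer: 1/1105134 ≈ 9.0487e-7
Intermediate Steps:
N(Z) = -577 + 2*Z² (N(Z) = (Z² + Z²) - 577 = 2*Z² - 577 = -577 + 2*Z²)
1/(N(744) + R(-2402)) = 1/((-577 + 2*744²) - 1361) = 1/((-577 + 2*553536) - 1361) = 1/((-577 + 1107072) - 1361) = 1/(1106495 - 1361) = 1/1105134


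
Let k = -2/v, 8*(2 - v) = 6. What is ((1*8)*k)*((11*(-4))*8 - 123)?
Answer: 6080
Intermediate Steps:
v = 5/4 (v = 2 - 1/8*6 = 2 - 3/4 = 5/4 ≈ 1.2500)
k = -8/5 (k = -2/5/4 = -2*4/5 = -8/5 ≈ -1.6000)
((1*8)*k)*((11*(-4))*8 - 123) = ((1*8)*(-8/5))*((11*(-4))*8 - 123) = (8*(-8/5))*(-44*8 - 123) = -64*(-352 - 123)/5 = -64/5*(-475) = 6080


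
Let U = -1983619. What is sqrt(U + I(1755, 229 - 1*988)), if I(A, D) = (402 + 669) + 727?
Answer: I*sqrt(1981821) ≈ 1407.8*I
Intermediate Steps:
I(A, D) = 1798 (I(A, D) = 1071 + 727 = 1798)
sqrt(U + I(1755, 229 - 1*988)) = sqrt(-1983619 + 1798) = sqrt(-1981821) = I*sqrt(1981821)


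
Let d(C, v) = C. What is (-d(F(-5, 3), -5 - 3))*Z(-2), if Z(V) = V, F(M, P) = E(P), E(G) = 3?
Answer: 6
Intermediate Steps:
F(M, P) = 3
(-d(F(-5, 3), -5 - 3))*Z(-2) = -1*3*(-2) = -3*(-2) = 6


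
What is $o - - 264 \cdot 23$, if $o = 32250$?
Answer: $38322$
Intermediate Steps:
$o - - 264 \cdot 23 = 32250 - - 264 \cdot 23 = 32250 - \left(-1\right) 6072 = 32250 - -6072 = 32250 + 6072 = 38322$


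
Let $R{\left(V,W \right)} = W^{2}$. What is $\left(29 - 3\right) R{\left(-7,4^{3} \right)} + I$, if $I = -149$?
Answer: $106347$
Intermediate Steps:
$\left(29 - 3\right) R{\left(-7,4^{3} \right)} + I = \left(29 - 3\right) \left(4^{3}\right)^{2} - 149 = 26 \cdot 64^{2} - 149 = 26 \cdot 4096 - 149 = 106496 - 149 = 106347$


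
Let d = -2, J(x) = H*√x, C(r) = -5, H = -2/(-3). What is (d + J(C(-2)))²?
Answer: 16/9 - 8*I*√5/3 ≈ 1.7778 - 5.9628*I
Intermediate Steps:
H = ⅔ (H = -2*(-⅓) = ⅔ ≈ 0.66667)
J(x) = 2*√x/3
(d + J(C(-2)))² = (-2 + 2*√(-5)/3)² = (-2 + 2*(I*√5)/3)² = (-2 + 2*I*√5/3)²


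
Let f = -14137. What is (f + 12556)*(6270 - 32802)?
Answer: 41947092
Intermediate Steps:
(f + 12556)*(6270 - 32802) = (-14137 + 12556)*(6270 - 32802) = -1581*(-26532) = 41947092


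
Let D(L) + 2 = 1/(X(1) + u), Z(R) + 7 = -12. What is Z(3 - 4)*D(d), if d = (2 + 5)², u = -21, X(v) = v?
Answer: 779/20 ≈ 38.950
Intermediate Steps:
Z(R) = -19 (Z(R) = -7 - 12 = -19)
d = 49 (d = 7² = 49)
D(L) = -41/20 (D(L) = -2 + 1/(1 - 21) = -2 + 1/(-20) = -2 - 1/20 = -41/20)
Z(3 - 4)*D(d) = -19*(-41/20) = 779/20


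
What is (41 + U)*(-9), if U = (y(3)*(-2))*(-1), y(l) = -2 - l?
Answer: -279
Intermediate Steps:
U = -10 (U = ((-2 - 1*3)*(-2))*(-1) = ((-2 - 3)*(-2))*(-1) = -5*(-2)*(-1) = 10*(-1) = -10)
(41 + U)*(-9) = (41 - 10)*(-9) = 31*(-9) = -279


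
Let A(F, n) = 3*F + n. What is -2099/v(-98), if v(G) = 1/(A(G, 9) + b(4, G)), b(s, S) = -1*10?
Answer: 619205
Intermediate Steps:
b(s, S) = -10
A(F, n) = n + 3*F
v(G) = 1/(-1 + 3*G) (v(G) = 1/((9 + 3*G) - 10) = 1/(-1 + 3*G))
-2099/v(-98) = -2099/(1/(-1 + 3*(-98))) = -2099/(1/(-1 - 294)) = -2099/(1/(-295)) = -2099/(-1/295) = -2099*(-295) = 619205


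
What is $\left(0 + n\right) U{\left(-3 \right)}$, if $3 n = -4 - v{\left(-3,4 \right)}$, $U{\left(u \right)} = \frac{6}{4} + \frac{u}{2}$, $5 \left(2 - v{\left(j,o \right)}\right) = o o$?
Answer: $0$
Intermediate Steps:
$v{\left(j,o \right)} = 2 - \frac{o^{2}}{5}$ ($v{\left(j,o \right)} = 2 - \frac{o o}{5} = 2 - \frac{o^{2}}{5}$)
$U{\left(u \right)} = \frac{3}{2} + \frac{u}{2}$ ($U{\left(u \right)} = 6 \cdot \frac{1}{4} + u \frac{1}{2} = \frac{3}{2} + \frac{u}{2}$)
$n = - \frac{14}{15}$ ($n = \frac{-4 - \left(2 - \frac{4^{2}}{5}\right)}{3} = \frac{-4 - \left(2 - \frac{16}{5}\right)}{3} = \frac{-4 - - \frac{6}{5}}{3} = \frac{-4 + \frac{6}{5}}{3} = \frac{1}{3} \left(- \frac{14}{5}\right) = - \frac{14}{15} \approx -0.93333$)
$\left(0 + n\right) U{\left(-3 \right)} = \left(0 - \frac{14}{15}\right) \left(\frac{3}{2} + \frac{1}{2} \left(-3\right)\right) = - \frac{14 \left(\frac{3}{2} - \frac{3}{2}\right)}{15} = \left(- \frac{14}{15}\right) 0 = 0$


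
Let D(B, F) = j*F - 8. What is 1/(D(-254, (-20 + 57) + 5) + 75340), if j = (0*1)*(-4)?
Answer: 1/75332 ≈ 1.3275e-5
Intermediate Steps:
j = 0 (j = 0*(-4) = 0)
D(B, F) = -8 (D(B, F) = 0*F - 8 = 0 - 8 = -8)
1/(D(-254, (-20 + 57) + 5) + 75340) = 1/(-8 + 75340) = 1/75332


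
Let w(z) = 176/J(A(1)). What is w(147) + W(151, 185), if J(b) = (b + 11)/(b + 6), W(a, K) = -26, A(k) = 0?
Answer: 70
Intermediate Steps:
J(b) = (11 + b)/(6 + b)
w(z) = 96 (w(z) = 176/(((11 + 0)/(6 + 0))) = 176/((11/6)) = 176/(((⅙)*11)) = 176/(11/6) = 176*(6/11) = 96)
w(147) + W(151, 185) = 96 - 26 = 70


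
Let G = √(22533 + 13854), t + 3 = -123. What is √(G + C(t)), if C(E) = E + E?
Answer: √(-252 + 3*√4043) ≈ 7.826*I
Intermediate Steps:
t = -126 (t = -3 - 123 = -126)
G = 3*√4043 (G = √36387 = 3*√4043 ≈ 190.75)
C(E) = 2*E
√(G + C(t)) = √(3*√4043 + 2*(-126)) = √(3*√4043 - 252) = √(-252 + 3*√4043)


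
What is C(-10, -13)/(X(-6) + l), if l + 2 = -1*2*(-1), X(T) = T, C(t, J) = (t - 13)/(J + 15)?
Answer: 23/12 ≈ 1.9167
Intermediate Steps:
C(t, J) = (-13 + t)/(15 + J)
l = 0 (l = -2 - 1*2*(-1) = -2 - 2*(-1) = -2 + 2 = 0)
C(-10, -13)/(X(-6) + l) = ((-13 - 10)/(15 - 13))/(-6 + 0) = (-23/2)/(-6) = -(-23)/12 = -⅙*(-23/2) = 23/12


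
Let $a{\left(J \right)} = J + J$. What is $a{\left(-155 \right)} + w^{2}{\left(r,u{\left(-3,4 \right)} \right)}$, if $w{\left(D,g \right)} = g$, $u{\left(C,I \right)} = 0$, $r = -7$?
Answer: $-310$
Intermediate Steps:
$a{\left(J \right)} = 2 J$
$a{\left(-155 \right)} + w^{2}{\left(r,u{\left(-3,4 \right)} \right)} = 2 \left(-155\right) + 0^{2} = -310 + 0 = -310$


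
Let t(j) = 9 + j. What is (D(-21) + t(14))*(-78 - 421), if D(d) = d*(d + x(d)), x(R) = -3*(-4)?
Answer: -105788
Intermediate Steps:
x(R) = 12
D(d) = d*(12 + d) (D(d) = d*(d + 12) = d*(12 + d))
(D(-21) + t(14))*(-78 - 421) = (-21*(12 - 21) + (9 + 14))*(-78 - 421) = (-21*(-9) + 23)*(-499) = (189 + 23)*(-499) = 212*(-499) = -105788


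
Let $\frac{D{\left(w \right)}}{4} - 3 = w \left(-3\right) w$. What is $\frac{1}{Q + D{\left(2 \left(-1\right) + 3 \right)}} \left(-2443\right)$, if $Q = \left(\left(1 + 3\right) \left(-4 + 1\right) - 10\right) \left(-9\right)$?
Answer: $- \frac{2443}{198} \approx -12.338$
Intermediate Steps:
$D{\left(w \right)} = 12 - 12 w^{2}$ ($D{\left(w \right)} = 12 + 4 w \left(-3\right) w = 12 + 4 - 3 w w = 12 + 4 \left(- 3 w^{2}\right) = 12 - 12 w^{2}$)
$Q = 198$ ($Q = \left(4 \left(-3\right) - 10\right) \left(-9\right) = \left(-12 - 10\right) \left(-9\right) = \left(-22\right) \left(-9\right) = 198$)
$\frac{1}{Q + D{\left(2 \left(-1\right) + 3 \right)}} \left(-2443\right) = \frac{1}{198 + \left(12 - 12 \left(2 \left(-1\right) + 3\right)^{2}\right)} \left(-2443\right) = \frac{1}{198 + \left(12 - 12 \left(-2 + 3\right)^{2}\right)} \left(-2443\right) = \frac{1}{198 + \left(12 - 12 \cdot 1^{2}\right)} \left(-2443\right) = \frac{1}{198 + \left(12 - 12\right)} \left(-2443\right) = \frac{1}{198 + 0} \left(-2443\right) = \frac{1}{198} \left(-2443\right) = - \frac{2443}{198}$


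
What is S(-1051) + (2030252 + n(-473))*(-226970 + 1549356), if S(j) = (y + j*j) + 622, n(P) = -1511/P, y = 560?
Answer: 1269901957622261/473 ≈ 2.6848e+12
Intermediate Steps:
S(j) = 1182 + j² (S(j) = (560 + j*j) + 622 = (560 + j²) + 622 = 1182 + j²)
S(-1051) + (2030252 + n(-473))*(-226970 + 1549356) = (1182 + (-1051)²) + (2030252 - 1511/(-473))*(-226970 + 1549356) = (1182 + 1104601) + (2030252 - 1511*(-1/473))*1322386 = 1105783 + (2030252 + 1511/473)*1322386 = 1105783 + (960310707/473)*1322386 = 1105783 + 1269901434586902/473 = 1269901957622261/473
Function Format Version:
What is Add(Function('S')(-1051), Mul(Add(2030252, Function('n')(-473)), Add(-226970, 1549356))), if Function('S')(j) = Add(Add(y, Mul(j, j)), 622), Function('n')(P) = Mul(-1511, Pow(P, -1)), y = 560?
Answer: Rational(1269901957622261, 473) ≈ 2.6848e+12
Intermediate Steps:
Function('S')(j) = Add(1182, Pow(j, 2)) (Function('S')(j) = Add(Add(560, Mul(j, j)), 622) = Add(Add(560, Pow(j, 2)), 622) = Add(1182, Pow(j, 2)))
Add(Function('S')(-1051), Mul(Add(2030252, Function('n')(-473)), Add(-226970, 1549356))) = Add(Add(1182, Pow(-1051, 2)), Mul(Add(2030252, Mul(-1511, Pow(-473, -1))), Add(-226970, 1549356))) = Add(Add(1182, 1104601), Mul(Add(2030252, Mul(-1511, Rational(-1, 473))), 1322386)) = Add(1105783, Mul(Add(2030252, Rational(1511, 473)), 1322386)) = Add(1105783, Mul(Rational(960310707, 473), 1322386)) = Add(1105783, Rational(1269901434586902, 473)) = Rational(1269901957622261, 473)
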